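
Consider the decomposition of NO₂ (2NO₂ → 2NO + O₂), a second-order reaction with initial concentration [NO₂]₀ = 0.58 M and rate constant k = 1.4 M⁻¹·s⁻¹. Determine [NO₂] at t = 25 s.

0.02723 M

Step 1: For a second-order reaction: 1/[NO₂] = 1/[NO₂]₀ + kt
Step 2: 1/[NO₂] = 1/0.58 + 1.4 × 25
Step 3: 1/[NO₂] = 1.724 + 35 = 36.72
Step 4: [NO₂] = 1/36.72 = 0.02723 M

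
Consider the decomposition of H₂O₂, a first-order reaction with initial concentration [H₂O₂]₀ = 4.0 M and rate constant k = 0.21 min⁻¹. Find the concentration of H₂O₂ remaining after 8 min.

0.7455 M

Step 1: For a first-order reaction: [H₂O₂] = [H₂O₂]₀ × e^(-kt)
Step 2: [H₂O₂] = 4.0 × e^(-0.21 × 8)
Step 3: [H₂O₂] = 4.0 × e^(-1.68)
Step 4: [H₂O₂] = 4.0 × 0.186374 = 0.7455 M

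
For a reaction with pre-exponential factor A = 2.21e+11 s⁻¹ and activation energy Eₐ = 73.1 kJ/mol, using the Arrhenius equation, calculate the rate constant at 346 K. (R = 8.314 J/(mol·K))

2.03e+00 s⁻¹

Step 1: Use the Arrhenius equation: k = A × exp(-Eₐ/RT)
Step 2: Convert Eₐ to J/mol: 73.1 kJ/mol = 73100 J/mol
Step 3: Calculate the exponent: -Eₐ/(RT) = -73100/(8.314 × 346) = -25.41156
Step 4: k = 2.21e+11 × exp(-25.41156)
Step 5: k = 2.21e+11 × 9.20237e-12 = 2.0337e+00 s⁻¹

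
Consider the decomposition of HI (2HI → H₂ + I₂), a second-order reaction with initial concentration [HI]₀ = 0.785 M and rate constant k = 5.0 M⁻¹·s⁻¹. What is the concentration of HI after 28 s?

0.007078 M

Step 1: For a second-order reaction: 1/[HI] = 1/[HI]₀ + kt
Step 2: 1/[HI] = 1/0.785 + 5.0 × 28
Step 3: 1/[HI] = 1.274 + 140 = 141.3
Step 4: [HI] = 1/141.3 = 0.007078 M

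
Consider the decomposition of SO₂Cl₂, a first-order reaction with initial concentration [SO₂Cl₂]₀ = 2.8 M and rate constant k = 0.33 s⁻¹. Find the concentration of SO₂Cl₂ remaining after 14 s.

0.02759 M

Step 1: For a first-order reaction: [SO₂Cl₂] = [SO₂Cl₂]₀ × e^(-kt)
Step 2: [SO₂Cl₂] = 2.8 × e^(-0.33 × 14)
Step 3: [SO₂Cl₂] = 2.8 × e^(-4.62)
Step 4: [SO₂Cl₂] = 2.8 × 0.0098528 = 0.02759 M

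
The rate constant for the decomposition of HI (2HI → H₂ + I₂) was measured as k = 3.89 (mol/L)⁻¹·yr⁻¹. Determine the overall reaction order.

second order (2)

Step 1: The units of k for an nth-order reaction are (concentration)^(1-n)·(time)⁻¹.
Step 2: Here k has units (mol/L)⁻¹·yr⁻¹, so the concentration exponent is -1.
Step 3: 1 - n = -1 ⇒ n = 2. The reaction is second order.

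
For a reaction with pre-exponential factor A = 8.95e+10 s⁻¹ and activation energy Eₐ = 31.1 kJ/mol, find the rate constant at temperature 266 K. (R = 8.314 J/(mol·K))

6.99e+04 s⁻¹

Step 1: Use the Arrhenius equation: k = A × exp(-Eₐ/RT)
Step 2: Convert Eₐ to J/mol: 31.1 kJ/mol = 31100 J/mol
Step 3: Calculate the exponent: -Eₐ/(RT) = -31100/(8.314 × 266) = -14.06270
Step 4: k = 8.95e+10 × exp(-14.06270)
Step 5: k = 8.95e+10 × 7.80993e-07 = 6.9899e+04 s⁻¹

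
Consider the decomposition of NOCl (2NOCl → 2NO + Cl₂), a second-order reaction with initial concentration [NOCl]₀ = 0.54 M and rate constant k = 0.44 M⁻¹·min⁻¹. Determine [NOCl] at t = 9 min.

0.1721 M

Step 1: For a second-order reaction: 1/[NOCl] = 1/[NOCl]₀ + kt
Step 2: 1/[NOCl] = 1/0.54 + 0.44 × 9
Step 3: 1/[NOCl] = 1.852 + 3.96 = 5.812
Step 4: [NOCl] = 1/5.812 = 0.1721 M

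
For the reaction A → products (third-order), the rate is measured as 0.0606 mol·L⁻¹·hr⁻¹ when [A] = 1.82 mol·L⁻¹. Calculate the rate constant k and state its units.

0.01005 (mol·L⁻¹)⁻²·hr⁻¹

Step 1: rate = k[A]^3, so k = rate / [A]^3.
Step 2: k = 0.0606 / (1.82)^3 = 0.0606 / 6.029.
Step 3: k = 0.01005 (mol·L⁻¹)⁻²·hr⁻¹.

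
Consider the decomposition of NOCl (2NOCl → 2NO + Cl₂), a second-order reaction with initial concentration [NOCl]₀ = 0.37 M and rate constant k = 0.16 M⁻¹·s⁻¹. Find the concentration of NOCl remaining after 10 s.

0.2324 M

Step 1: For a second-order reaction: 1/[NOCl] = 1/[NOCl]₀ + kt
Step 2: 1/[NOCl] = 1/0.37 + 0.16 × 10
Step 3: 1/[NOCl] = 2.703 + 1.6 = 4.303
Step 4: [NOCl] = 1/4.303 = 0.2324 M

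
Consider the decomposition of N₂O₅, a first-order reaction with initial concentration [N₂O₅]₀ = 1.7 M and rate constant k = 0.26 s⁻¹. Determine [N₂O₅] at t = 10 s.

0.1263 M

Step 1: For a first-order reaction: [N₂O₅] = [N₂O₅]₀ × e^(-kt)
Step 2: [N₂O₅] = 1.7 × e^(-0.26 × 10)
Step 3: [N₂O₅] = 1.7 × e^(-2.6)
Step 4: [N₂O₅] = 1.7 × 0.0742736 = 0.1263 M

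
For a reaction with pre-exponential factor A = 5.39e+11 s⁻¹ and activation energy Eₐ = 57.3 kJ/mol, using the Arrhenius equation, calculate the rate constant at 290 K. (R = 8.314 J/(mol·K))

2.57e+01 s⁻¹

Step 1: Use the Arrhenius equation: k = A × exp(-Eₐ/RT)
Step 2: Convert Eₐ to J/mol: 57.3 kJ/mol = 57300 J/mol
Step 3: Calculate the exponent: -Eₐ/(RT) = -57300/(8.314 × 290) = -23.76548
Step 4: k = 5.39e+11 × exp(-23.76548)
Step 5: k = 5.39e+11 × 4.77291e-11 = 2.5726e+01 s⁻¹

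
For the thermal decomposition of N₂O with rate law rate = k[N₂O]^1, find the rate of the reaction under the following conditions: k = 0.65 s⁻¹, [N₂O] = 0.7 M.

0.455 M/s

Step 1: Identify the rate law: rate = k[N₂O]^1
Step 2: Substitute values: rate = 0.65 × (0.7)^1
Step 3: Calculate: rate = 0.65 × 0.7 = 0.455 M/s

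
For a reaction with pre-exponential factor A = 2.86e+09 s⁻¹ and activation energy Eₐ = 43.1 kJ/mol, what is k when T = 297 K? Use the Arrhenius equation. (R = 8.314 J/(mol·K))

7.51e+01 s⁻¹

Step 1: Use the Arrhenius equation: k = A × exp(-Eₐ/RT)
Step 2: Convert Eₐ to J/mol: 43.1 kJ/mol = 43100 J/mol
Step 3: Calculate the exponent: -Eₐ/(RT) = -43100/(8.314 × 297) = -17.45464
Step 4: k = 2.86e+09 × exp(-17.45464)
Step 5: k = 2.86e+09 × 2.62752e-08 = 7.5147e+01 s⁻¹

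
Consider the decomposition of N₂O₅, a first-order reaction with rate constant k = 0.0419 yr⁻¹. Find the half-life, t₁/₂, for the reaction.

16.54 yr

Step 1: For a first-order reaction, t₁/₂ = ln(2)/k
Step 2: t₁/₂ = ln(2)/0.0419
Step 3: t₁/₂ = 0.6931/0.0419 = 16.54 yr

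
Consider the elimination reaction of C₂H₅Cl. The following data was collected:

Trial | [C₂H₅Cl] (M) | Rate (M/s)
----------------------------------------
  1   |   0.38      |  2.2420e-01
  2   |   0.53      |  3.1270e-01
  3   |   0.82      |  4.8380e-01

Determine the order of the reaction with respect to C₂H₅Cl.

first order (1)

Step 1: Compare trials to find order n where rate₂/rate₁ = ([C₂H₅Cl]₂/[C₂H₅Cl]₁)^n
Step 2: rate₂/rate₁ = 3.1270e-01/2.2420e-01 = 1.395
Step 3: [C₂H₅Cl]₂/[C₂H₅Cl]₁ = 0.53/0.38 = 1.395
Step 4: n = ln(1.395)/ln(1.395) = 1.00 ≈ 1
Step 5: The reaction is first order in C₂H₅Cl.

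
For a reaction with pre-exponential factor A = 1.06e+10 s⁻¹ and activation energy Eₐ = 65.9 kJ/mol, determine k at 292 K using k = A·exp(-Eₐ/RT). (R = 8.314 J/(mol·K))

1.72e-02 s⁻¹

Step 1: Use the Arrhenius equation: k = A × exp(-Eₐ/RT)
Step 2: Convert Eₐ to J/mol: 65.9 kJ/mol = 65900 J/mol
Step 3: Calculate the exponent: -Eₐ/(RT) = -65900/(8.314 × 292) = -27.14517
Step 4: k = 1.06e+10 × exp(-27.14517)
Step 5: k = 1.06e+10 × 1.62556e-12 = 1.7231e-02 s⁻¹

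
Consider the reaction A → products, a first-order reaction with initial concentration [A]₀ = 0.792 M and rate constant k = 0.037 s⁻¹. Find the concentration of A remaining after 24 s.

0.3259 M

Step 1: For a first-order reaction: [A] = [A]₀ × e^(-kt)
Step 2: [A] = 0.792 × e^(-0.037 × 24)
Step 3: [A] = 0.792 × e^(-0.888)
Step 4: [A] = 0.792 × 0.411478 = 0.3259 M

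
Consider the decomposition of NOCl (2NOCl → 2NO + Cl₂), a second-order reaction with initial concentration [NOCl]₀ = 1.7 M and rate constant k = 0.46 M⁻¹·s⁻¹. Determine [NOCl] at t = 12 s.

0.1637 M

Step 1: For a second-order reaction: 1/[NOCl] = 1/[NOCl]₀ + kt
Step 2: 1/[NOCl] = 1/1.7 + 0.46 × 12
Step 3: 1/[NOCl] = 0.5882 + 5.52 = 6.108
Step 4: [NOCl] = 1/6.108 = 0.1637 M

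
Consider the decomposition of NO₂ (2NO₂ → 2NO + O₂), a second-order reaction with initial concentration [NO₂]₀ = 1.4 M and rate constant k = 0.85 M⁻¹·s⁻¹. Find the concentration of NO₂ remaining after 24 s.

0.04736 M

Step 1: For a second-order reaction: 1/[NO₂] = 1/[NO₂]₀ + kt
Step 2: 1/[NO₂] = 1/1.4 + 0.85 × 24
Step 3: 1/[NO₂] = 0.7143 + 20.4 = 21.11
Step 4: [NO₂] = 1/21.11 = 0.04736 M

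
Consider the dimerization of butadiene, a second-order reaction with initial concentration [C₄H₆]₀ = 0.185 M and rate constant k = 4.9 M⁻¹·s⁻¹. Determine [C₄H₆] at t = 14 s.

0.01351 M

Step 1: For a second-order reaction: 1/[C₄H₆] = 1/[C₄H₆]₀ + kt
Step 2: 1/[C₄H₆] = 1/0.185 + 4.9 × 14
Step 3: 1/[C₄H₆] = 5.405 + 68.6 = 74.01
Step 4: [C₄H₆] = 1/74.01 = 0.01351 M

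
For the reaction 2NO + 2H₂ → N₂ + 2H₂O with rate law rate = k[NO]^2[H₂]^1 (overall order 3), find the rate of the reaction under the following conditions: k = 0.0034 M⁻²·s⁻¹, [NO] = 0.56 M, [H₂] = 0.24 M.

0.0002559 M/s

Step 1: The rate law is rate = k[NO]^2[H₂]^1, overall order = 2+1 = 3
Step 2: Substitute values: rate = 0.0034 × (0.56)^2 × (0.24)^1
Step 3: rate = 0.0034 × 0.3136 × 0.24 = 0.000255898 M/s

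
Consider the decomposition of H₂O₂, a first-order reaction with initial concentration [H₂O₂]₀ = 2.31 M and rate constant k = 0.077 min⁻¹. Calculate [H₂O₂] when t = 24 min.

0.3639 M

Step 1: For a first-order reaction: [H₂O₂] = [H₂O₂]₀ × e^(-kt)
Step 2: [H₂O₂] = 2.31 × e^(-0.077 × 24)
Step 3: [H₂O₂] = 2.31 × e^(-1.848)
Step 4: [H₂O₂] = 2.31 × 0.157552 = 0.3639 M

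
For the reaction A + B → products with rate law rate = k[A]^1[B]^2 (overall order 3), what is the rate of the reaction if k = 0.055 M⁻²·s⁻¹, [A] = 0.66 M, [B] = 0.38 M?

0.005242 M/s

Step 1: The rate law is rate = k[A]^1[B]^2, overall order = 1+2 = 3
Step 2: Substitute values: rate = 0.055 × (0.66)^1 × (0.38)^2
Step 3: rate = 0.055 × 0.66 × 0.1444 = 0.00524172 M/s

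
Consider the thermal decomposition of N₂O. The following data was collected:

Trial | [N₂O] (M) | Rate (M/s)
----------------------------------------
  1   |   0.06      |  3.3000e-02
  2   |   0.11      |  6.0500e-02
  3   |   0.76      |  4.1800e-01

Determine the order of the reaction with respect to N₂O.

first order (1)

Step 1: Compare trials to find order n where rate₂/rate₁ = ([N₂O]₂/[N₂O]₁)^n
Step 2: rate₂/rate₁ = 6.0500e-02/3.3000e-02 = 1.833
Step 3: [N₂O]₂/[N₂O]₁ = 0.11/0.06 = 1.833
Step 4: n = ln(1.833)/ln(1.833) = 1.00 ≈ 1
Step 5: The reaction is first order in N₂O.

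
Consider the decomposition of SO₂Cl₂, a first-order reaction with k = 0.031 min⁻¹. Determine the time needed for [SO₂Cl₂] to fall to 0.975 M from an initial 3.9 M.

44.72 min

Step 1: For first-order: t = ln([SO₂Cl₂]₀/[SO₂Cl₂])/k
Step 2: t = ln(3.9/0.975)/0.031
Step 3: t = ln(4)/0.031
Step 4: t = 1.386/0.031 = 44.72 min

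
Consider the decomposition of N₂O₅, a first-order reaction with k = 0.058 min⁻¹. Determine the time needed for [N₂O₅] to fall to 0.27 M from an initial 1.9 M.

33.64 min

Step 1: For first-order: t = ln([N₂O₅]₀/[N₂O₅])/k
Step 2: t = ln(1.9/0.27)/0.058
Step 3: t = ln(7.037)/0.058
Step 4: t = 1.951/0.058 = 33.64 min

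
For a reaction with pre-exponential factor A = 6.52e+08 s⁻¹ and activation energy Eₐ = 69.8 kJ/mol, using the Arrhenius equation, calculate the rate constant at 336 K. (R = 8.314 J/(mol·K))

9.18e-03 s⁻¹

Step 1: Use the Arrhenius equation: k = A × exp(-Eₐ/RT)
Step 2: Convert Eₐ to J/mol: 69.8 kJ/mol = 69800 J/mol
Step 3: Calculate the exponent: -Eₐ/(RT) = -69800/(8.314 × 336) = -24.98654
Step 4: k = 6.52e+08 × exp(-24.98654)
Step 5: k = 6.52e+08 × 1.40761e-11 = 9.1776e-03 s⁻¹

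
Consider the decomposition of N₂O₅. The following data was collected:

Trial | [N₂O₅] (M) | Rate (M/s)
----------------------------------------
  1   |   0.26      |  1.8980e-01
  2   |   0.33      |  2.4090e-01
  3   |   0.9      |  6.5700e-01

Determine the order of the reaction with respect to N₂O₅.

first order (1)

Step 1: Compare trials to find order n where rate₂/rate₁ = ([N₂O₅]₂/[N₂O₅]₁)^n
Step 2: rate₂/rate₁ = 2.4090e-01/1.8980e-01 = 1.269
Step 3: [N₂O₅]₂/[N₂O₅]₁ = 0.33/0.26 = 1.269
Step 4: n = ln(1.269)/ln(1.269) = 1.00 ≈ 1
Step 5: The reaction is first order in N₂O₅.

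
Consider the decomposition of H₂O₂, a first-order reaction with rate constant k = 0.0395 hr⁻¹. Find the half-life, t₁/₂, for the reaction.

17.55 hr

Step 1: For a first-order reaction, t₁/₂ = ln(2)/k
Step 2: t₁/₂ = ln(2)/0.0395
Step 3: t₁/₂ = 0.6931/0.0395 = 17.55 hr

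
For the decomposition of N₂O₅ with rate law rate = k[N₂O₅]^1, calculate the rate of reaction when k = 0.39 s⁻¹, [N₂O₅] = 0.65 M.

0.2535 M/s

Step 1: Identify the rate law: rate = k[N₂O₅]^1
Step 2: Substitute values: rate = 0.39 × (0.65)^1
Step 3: Calculate: rate = 0.39 × 0.65 = 0.2535 M/s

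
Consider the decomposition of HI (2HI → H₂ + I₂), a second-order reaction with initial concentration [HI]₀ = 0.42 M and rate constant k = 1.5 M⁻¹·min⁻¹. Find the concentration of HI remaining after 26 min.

0.02417 M

Step 1: For a second-order reaction: 1/[HI] = 1/[HI]₀ + kt
Step 2: 1/[HI] = 1/0.42 + 1.5 × 26
Step 3: 1/[HI] = 2.381 + 39 = 41.38
Step 4: [HI] = 1/41.38 = 0.02417 M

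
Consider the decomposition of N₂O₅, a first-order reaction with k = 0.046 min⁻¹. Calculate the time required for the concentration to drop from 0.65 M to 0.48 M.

6.591 min

Step 1: For first-order: t = ln([N₂O₅]₀/[N₂O₅])/k
Step 2: t = ln(0.65/0.48)/0.046
Step 3: t = ln(1.354)/0.046
Step 4: t = 0.3032/0.046 = 6.591 min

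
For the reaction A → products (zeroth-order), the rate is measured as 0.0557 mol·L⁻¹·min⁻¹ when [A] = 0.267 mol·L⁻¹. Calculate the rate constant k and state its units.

0.0557 mol·L⁻¹·min⁻¹

Step 1: For a zeroth-order reaction, rate = k (independent of concentration).
Step 2: k = rate = 0.0557 mol·L⁻¹·min⁻¹.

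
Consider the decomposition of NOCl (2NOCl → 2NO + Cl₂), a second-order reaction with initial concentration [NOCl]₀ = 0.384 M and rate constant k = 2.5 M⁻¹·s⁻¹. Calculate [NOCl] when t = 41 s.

0.009514 M

Step 1: For a second-order reaction: 1/[NOCl] = 1/[NOCl]₀ + kt
Step 2: 1/[NOCl] = 1/0.384 + 2.5 × 41
Step 3: 1/[NOCl] = 2.604 + 102.5 = 105.1
Step 4: [NOCl] = 1/105.1 = 0.009514 M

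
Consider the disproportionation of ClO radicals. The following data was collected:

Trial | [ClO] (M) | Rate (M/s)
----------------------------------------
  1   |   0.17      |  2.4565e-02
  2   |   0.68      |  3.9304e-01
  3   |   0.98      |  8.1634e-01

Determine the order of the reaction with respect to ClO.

second order (2)

Step 1: Compare trials to find order n where rate₂/rate₁ = ([ClO]₂/[ClO]₁)^n
Step 2: rate₂/rate₁ = 3.9304e-01/2.4565e-02 = 16
Step 3: [ClO]₂/[ClO]₁ = 0.68/0.17 = 4
Step 4: n = ln(16)/ln(4) = 2.00 ≈ 2
Step 5: The reaction is second order in ClO.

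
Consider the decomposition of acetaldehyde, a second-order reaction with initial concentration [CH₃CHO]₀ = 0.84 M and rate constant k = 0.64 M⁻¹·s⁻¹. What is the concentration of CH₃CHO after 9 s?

0.1439 M

Step 1: For a second-order reaction: 1/[CH₃CHO] = 1/[CH₃CHO]₀ + kt
Step 2: 1/[CH₃CHO] = 1/0.84 + 0.64 × 9
Step 3: 1/[CH₃CHO] = 1.19 + 5.76 = 6.95
Step 4: [CH₃CHO] = 1/6.95 = 0.1439 M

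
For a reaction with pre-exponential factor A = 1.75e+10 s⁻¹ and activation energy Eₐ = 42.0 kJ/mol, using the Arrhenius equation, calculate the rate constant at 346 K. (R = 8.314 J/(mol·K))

7.98e+03 s⁻¹

Step 1: Use the Arrhenius equation: k = A × exp(-Eₐ/RT)
Step 2: Convert Eₐ to J/mol: 42.0 kJ/mol = 42000 J/mol
Step 3: Calculate the exponent: -Eₐ/(RT) = -42000/(8.314 × 346) = -14.60035
Step 4: k = 1.75e+10 × exp(-14.60035)
Step 5: k = 1.75e+10 × 4.56193e-07 = 7.9834e+03 s⁻¹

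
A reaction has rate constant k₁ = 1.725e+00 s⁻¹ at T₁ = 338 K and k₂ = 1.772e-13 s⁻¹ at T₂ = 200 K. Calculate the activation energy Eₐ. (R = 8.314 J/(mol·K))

121.8 kJ/mol

Step 1: Use the two-temperature Arrhenius form: ln(k₂/k₁) = -Eₐ/R × (1/T₂ - 1/T₁)
Step 2: ln(k₂/k₁) = ln(1.772e-13/1.725e+00) = ln(1.02725e-13) = -29.9067
Step 3: 1/T₂ - 1/T₁ = 1/200 - 1/338 = 2.041420e-03 K⁻¹
Step 4: Eₐ = -R × ln(k₂/k₁) / (1/T₂ - 1/T₁) = -8.314 × -29.9067 / 2.041420e-03
Step 5: Eₐ = 1.2180e+05 J/mol = 121.8 kJ/mol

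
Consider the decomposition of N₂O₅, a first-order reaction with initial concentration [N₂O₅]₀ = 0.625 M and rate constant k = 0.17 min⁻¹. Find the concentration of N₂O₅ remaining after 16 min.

0.04117 M

Step 1: For a first-order reaction: [N₂O₅] = [N₂O₅]₀ × e^(-kt)
Step 2: [N₂O₅] = 0.625 × e^(-0.17 × 16)
Step 3: [N₂O₅] = 0.625 × e^(-2.72)
Step 4: [N₂O₅] = 0.625 × 0.0658748 = 0.04117 M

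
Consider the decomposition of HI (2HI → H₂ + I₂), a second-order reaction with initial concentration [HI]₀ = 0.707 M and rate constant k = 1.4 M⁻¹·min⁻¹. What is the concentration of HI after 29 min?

0.0238 M

Step 1: For a second-order reaction: 1/[HI] = 1/[HI]₀ + kt
Step 2: 1/[HI] = 1/0.707 + 1.4 × 29
Step 3: 1/[HI] = 1.414 + 40.6 = 42.01
Step 4: [HI] = 1/42.01 = 0.0238 M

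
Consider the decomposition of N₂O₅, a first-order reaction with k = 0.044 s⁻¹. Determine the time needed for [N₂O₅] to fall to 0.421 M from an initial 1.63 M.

30.77 s

Step 1: For first-order: t = ln([N₂O₅]₀/[N₂O₅])/k
Step 2: t = ln(1.63/0.421)/0.044
Step 3: t = ln(3.872)/0.044
Step 4: t = 1.354/0.044 = 30.77 s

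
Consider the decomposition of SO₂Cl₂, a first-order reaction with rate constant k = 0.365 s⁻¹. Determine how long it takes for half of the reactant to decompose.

1.899 s

Step 1: For a first-order reaction, t₁/₂ = ln(2)/k
Step 2: t₁/₂ = ln(2)/0.365
Step 3: t₁/₂ = 0.6931/0.365 = 1.899 s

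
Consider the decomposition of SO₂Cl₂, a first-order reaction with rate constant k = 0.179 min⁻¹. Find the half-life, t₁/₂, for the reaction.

3.872 min

Step 1: For a first-order reaction, t₁/₂ = ln(2)/k
Step 2: t₁/₂ = ln(2)/0.179
Step 3: t₁/₂ = 0.6931/0.179 = 3.872 min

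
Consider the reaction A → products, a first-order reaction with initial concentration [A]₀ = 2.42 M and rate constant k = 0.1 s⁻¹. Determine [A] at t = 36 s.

0.06612 M

Step 1: For a first-order reaction: [A] = [A]₀ × e^(-kt)
Step 2: [A] = 2.42 × e^(-0.1 × 36)
Step 3: [A] = 2.42 × e^(-3.6)
Step 4: [A] = 2.42 × 0.0273237 = 0.06612 M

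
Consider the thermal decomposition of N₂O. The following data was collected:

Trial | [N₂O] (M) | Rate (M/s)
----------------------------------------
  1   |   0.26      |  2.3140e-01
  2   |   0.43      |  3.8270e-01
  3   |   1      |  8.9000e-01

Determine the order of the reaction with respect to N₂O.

first order (1)

Step 1: Compare trials to find order n where rate₂/rate₁ = ([N₂O]₂/[N₂O]₁)^n
Step 2: rate₂/rate₁ = 3.8270e-01/2.3140e-01 = 1.654
Step 3: [N₂O]₂/[N₂O]₁ = 0.43/0.26 = 1.654
Step 4: n = ln(1.654)/ln(1.654) = 1.00 ≈ 1
Step 5: The reaction is first order in N₂O.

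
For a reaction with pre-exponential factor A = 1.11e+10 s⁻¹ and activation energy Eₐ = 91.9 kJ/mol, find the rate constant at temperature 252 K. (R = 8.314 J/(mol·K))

9.90e-10 s⁻¹

Step 1: Use the Arrhenius equation: k = A × exp(-Eₐ/RT)
Step 2: Convert Eₐ to J/mol: 91.9 kJ/mol = 91900 J/mol
Step 3: Calculate the exponent: -Eₐ/(RT) = -91900/(8.314 × 252) = -43.86367
Step 4: k = 1.11e+10 × exp(-43.86367)
Step 5: k = 1.11e+10 × 8.91764e-20 = 9.8986e-10 s⁻¹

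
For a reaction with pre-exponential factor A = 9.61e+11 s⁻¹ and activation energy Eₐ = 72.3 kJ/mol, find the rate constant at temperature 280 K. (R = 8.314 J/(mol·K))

3.12e-02 s⁻¹

Step 1: Use the Arrhenius equation: k = A × exp(-Eₐ/RT)
Step 2: Convert Eₐ to J/mol: 72.3 kJ/mol = 72300 J/mol
Step 3: Calculate the exponent: -Eₐ/(RT) = -72300/(8.314 × 280) = -31.05777
Step 4: k = 9.61e+11 × exp(-31.05777)
Step 5: k = 9.61e+11 × 3.24924e-14 = 3.1225e-02 s⁻¹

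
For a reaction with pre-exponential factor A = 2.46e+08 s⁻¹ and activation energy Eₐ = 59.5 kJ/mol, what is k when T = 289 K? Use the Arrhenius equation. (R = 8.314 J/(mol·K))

4.33e-03 s⁻¹

Step 1: Use the Arrhenius equation: k = A × exp(-Eₐ/RT)
Step 2: Convert Eₐ to J/mol: 59.5 kJ/mol = 59500 J/mol
Step 3: Calculate the exponent: -Eₐ/(RT) = -59500/(8.314 × 289) = -24.76333
Step 4: k = 2.46e+08 × exp(-24.76333)
Step 5: k = 2.46e+08 × 1.75963e-11 = 4.3287e-03 s⁻¹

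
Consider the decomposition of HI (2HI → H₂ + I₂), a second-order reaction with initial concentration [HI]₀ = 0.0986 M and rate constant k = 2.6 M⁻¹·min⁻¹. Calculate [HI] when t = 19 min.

0.01679 M

Step 1: For a second-order reaction: 1/[HI] = 1/[HI]₀ + kt
Step 2: 1/[HI] = 1/0.0986 + 2.6 × 19
Step 3: 1/[HI] = 10.14 + 49.4 = 59.54
Step 4: [HI] = 1/59.54 = 0.01679 M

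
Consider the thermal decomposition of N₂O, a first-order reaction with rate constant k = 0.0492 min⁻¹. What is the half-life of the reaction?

14.09 min

Step 1: For a first-order reaction, t₁/₂ = ln(2)/k
Step 2: t₁/₂ = ln(2)/0.0492
Step 3: t₁/₂ = 0.6931/0.0492 = 14.09 min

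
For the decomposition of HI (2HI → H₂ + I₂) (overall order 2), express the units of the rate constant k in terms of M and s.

M⁻¹·s⁻¹

Step 1: For overall order n, rate = k × (concentration)^n.
Step 2: Rate has units M·s⁻¹; concentration term has units M^2.
Step 3: k = rate / (concentration)^n, so units of k = M^(1-2)·s⁻¹ = M⁻¹·s⁻¹.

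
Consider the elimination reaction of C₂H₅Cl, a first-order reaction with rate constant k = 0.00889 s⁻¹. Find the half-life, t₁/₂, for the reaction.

77.97 s

Step 1: For a first-order reaction, t₁/₂ = ln(2)/k
Step 2: t₁/₂ = ln(2)/0.00889
Step 3: t₁/₂ = 0.6931/0.00889 = 77.97 s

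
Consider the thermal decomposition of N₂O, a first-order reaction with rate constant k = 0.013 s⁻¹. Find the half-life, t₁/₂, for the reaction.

53.32 s

Step 1: For a first-order reaction, t₁/₂ = ln(2)/k
Step 2: t₁/₂ = ln(2)/0.013
Step 3: t₁/₂ = 0.6931/0.013 = 53.32 s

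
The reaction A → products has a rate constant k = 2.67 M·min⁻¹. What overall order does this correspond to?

zeroth order (0)

Step 1: The units of k for an nth-order reaction are (concentration)^(1-n)·(time)⁻¹.
Step 2: Here k has units M·min⁻¹, so the concentration exponent is 1.
Step 3: 1 - n = 1 ⇒ n = 0. The reaction is zeroth order.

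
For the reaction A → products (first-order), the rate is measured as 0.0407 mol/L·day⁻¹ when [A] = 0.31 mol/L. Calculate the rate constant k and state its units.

0.1313 day⁻¹

Step 1: rate = k[A]^1, so k = rate / [A]^1.
Step 2: k = 0.0407 / (0.31)^1 = 0.0407 / 0.31.
Step 3: k = 0.1313 day⁻¹.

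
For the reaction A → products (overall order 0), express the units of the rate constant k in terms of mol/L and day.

mol/L·day⁻¹

Step 1: For overall order n, rate = k × (concentration)^n.
Step 2: Rate has units mol/L·day⁻¹; concentration term has units (mol/L)^0.
Step 3: k = rate / (concentration)^n, so units of k = (mol/L)^(1-0)·day⁻¹ = mol/L·day⁻¹.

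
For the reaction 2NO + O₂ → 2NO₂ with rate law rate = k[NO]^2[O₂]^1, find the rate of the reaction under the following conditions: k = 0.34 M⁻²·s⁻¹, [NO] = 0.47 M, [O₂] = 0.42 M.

0.03154 M/s

Step 1: The rate law is rate = k[NO]^2[O₂]^1
Step 2: Substitute: rate = 0.34 × (0.47)^2 × (0.42)^1
Step 3: rate = 0.34 × 0.2209 × 0.42 = 0.0315445 M/s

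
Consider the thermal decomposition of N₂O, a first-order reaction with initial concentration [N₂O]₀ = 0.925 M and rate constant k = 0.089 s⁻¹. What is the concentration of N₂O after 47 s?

0.01411 M

Step 1: For a first-order reaction: [N₂O] = [N₂O]₀ × e^(-kt)
Step 2: [N₂O] = 0.925 × e^(-0.089 × 47)
Step 3: [N₂O] = 0.925 × e^(-4.183)
Step 4: [N₂O] = 0.925 × 0.0152527 = 0.01411 M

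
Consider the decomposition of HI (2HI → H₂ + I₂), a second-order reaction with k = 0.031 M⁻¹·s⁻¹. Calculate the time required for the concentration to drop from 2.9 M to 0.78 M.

30.23 s

Step 1: For second-order: t = (1/[HI] - 1/[HI]₀)/k
Step 2: t = (1/0.78 - 1/2.9)/0.031
Step 3: t = (1.282 - 0.3448)/0.031
Step 4: t = 0.9372/0.031 = 30.23 s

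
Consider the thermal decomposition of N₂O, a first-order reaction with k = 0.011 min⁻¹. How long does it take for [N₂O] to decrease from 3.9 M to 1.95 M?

63.01 min

Step 1: For first-order: t = ln([N₂O]₀/[N₂O])/k
Step 2: t = ln(3.9/1.95)/0.011
Step 3: t = ln(2)/0.011
Step 4: t = 0.6931/0.011 = 63.01 min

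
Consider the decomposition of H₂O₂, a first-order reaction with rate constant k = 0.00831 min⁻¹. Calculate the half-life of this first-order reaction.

83.41 min

Step 1: For a first-order reaction, t₁/₂ = ln(2)/k
Step 2: t₁/₂ = ln(2)/0.00831
Step 3: t₁/₂ = 0.6931/0.00831 = 83.41 min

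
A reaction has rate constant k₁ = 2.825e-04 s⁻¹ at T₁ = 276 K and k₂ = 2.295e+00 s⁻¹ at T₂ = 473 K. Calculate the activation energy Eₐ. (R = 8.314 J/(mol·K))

49.6 kJ/mol

Step 1: Use the two-temperature Arrhenius form: ln(k₂/k₁) = -Eₐ/R × (1/T₂ - 1/T₁)
Step 2: ln(k₂/k₁) = ln(2.295e+00/2.825e-04) = ln(8123.89) = 9.00256
Step 3: 1/T₂ - 1/T₁ = 1/473 - 1/276 = -1.509024e-03 K⁻¹
Step 4: Eₐ = -R × ln(k₂/k₁) / (1/T₂ - 1/T₁) = -8.314 × 9.00256 / -1.509024e-03
Step 5: Eₐ = 4.9600e+04 J/mol = 49.6 kJ/mol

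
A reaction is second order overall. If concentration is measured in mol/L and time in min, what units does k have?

(mol/L)⁻¹·min⁻¹

Step 1: For overall order n, rate = k × (concentration)^n.
Step 2: Rate has units mol/L·min⁻¹; concentration term has units (mol/L)^2.
Step 3: k = rate / (concentration)^n, so units of k = (mol/L)^(1-2)·min⁻¹ = (mol/L)⁻¹·min⁻¹.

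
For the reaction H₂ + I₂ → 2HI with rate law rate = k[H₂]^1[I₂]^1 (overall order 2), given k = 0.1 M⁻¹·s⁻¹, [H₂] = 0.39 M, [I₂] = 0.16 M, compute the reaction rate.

0.00624 M/s

Step 1: The rate law is rate = k[H₂]^1[I₂]^1, overall order = 1+1 = 2
Step 2: Substitute values: rate = 0.1 × (0.39)^1 × (0.16)^1
Step 3: rate = 0.1 × 0.39 × 0.16 = 0.00624 M/s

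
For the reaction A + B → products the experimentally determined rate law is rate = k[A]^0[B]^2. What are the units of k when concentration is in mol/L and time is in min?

(mol/L)⁻¹·min⁻¹

Step 1: Overall order = 0 + 2 = 2.
Step 2: rate has units mol/L·min⁻¹; [A]^0[B]^2 has units (mol/L)^2.
Step 3: k = rate/([A]^0[B]^2), so units of k = (mol/L)^(1-2)·min⁻¹ = (mol/L)⁻¹·min⁻¹.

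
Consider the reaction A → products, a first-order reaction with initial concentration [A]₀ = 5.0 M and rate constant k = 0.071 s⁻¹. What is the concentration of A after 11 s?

2.29 M

Step 1: For a first-order reaction: [A] = [A]₀ × e^(-kt)
Step 2: [A] = 5.0 × e^(-0.071 × 11)
Step 3: [A] = 5.0 × e^(-0.781)
Step 4: [A] = 5.0 × 0.457948 = 2.29 M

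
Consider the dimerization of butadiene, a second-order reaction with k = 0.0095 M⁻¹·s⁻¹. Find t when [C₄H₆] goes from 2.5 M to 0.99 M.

64.22 s

Step 1: For second-order: t = (1/[C₄H₆] - 1/[C₄H₆]₀)/k
Step 2: t = (1/0.99 - 1/2.5)/0.0095
Step 3: t = (1.01 - 0.4)/0.0095
Step 4: t = 0.6101/0.0095 = 64.22 s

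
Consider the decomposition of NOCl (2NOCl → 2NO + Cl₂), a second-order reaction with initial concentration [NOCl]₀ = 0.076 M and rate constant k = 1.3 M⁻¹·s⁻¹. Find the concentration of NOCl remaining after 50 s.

0.01279 M

Step 1: For a second-order reaction: 1/[NOCl] = 1/[NOCl]₀ + kt
Step 2: 1/[NOCl] = 1/0.076 + 1.3 × 50
Step 3: 1/[NOCl] = 13.16 + 65 = 78.16
Step 4: [NOCl] = 1/78.16 = 0.01279 M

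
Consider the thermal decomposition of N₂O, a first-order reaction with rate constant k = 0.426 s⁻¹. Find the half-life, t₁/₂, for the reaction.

1.627 s

Step 1: For a first-order reaction, t₁/₂ = ln(2)/k
Step 2: t₁/₂ = ln(2)/0.426
Step 3: t₁/₂ = 0.6931/0.426 = 1.627 s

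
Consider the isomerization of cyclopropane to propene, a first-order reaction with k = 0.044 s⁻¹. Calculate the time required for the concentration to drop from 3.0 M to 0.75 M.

31.51 s

Step 1: For first-order: t = ln([cyclopropane]₀/[cyclopropane])/k
Step 2: t = ln(3.0/0.75)/0.044
Step 3: t = ln(4)/0.044
Step 4: t = 1.386/0.044 = 31.51 s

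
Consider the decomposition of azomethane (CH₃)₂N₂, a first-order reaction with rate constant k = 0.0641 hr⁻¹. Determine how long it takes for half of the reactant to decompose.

10.81 hr

Step 1: For a first-order reaction, t₁/₂ = ln(2)/k
Step 2: t₁/₂ = ln(2)/0.0641
Step 3: t₁/₂ = 0.6931/0.0641 = 10.81 hr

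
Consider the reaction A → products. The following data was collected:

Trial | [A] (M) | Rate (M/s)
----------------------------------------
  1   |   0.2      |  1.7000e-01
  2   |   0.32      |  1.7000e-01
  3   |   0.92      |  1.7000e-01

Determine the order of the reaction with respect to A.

zeroth order (0)

Step 1: Compare trials - when concentration changes, rate stays constant.
Step 2: rate₂/rate₁ = 1.7000e-01/1.7000e-01 = 1
Step 3: [A]₂/[A]₁ = 0.32/0.2 = 1.6
Step 4: Since rate ratio ≈ (conc ratio)^0, the reaction is zeroth order.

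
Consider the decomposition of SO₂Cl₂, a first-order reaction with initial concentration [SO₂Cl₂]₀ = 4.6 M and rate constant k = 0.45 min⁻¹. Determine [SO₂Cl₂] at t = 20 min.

0.0005677 M

Step 1: For a first-order reaction: [SO₂Cl₂] = [SO₂Cl₂]₀ × e^(-kt)
Step 2: [SO₂Cl₂] = 4.6 × e^(-0.45 × 20)
Step 3: [SO₂Cl₂] = 4.6 × e^(-9)
Step 4: [SO₂Cl₂] = 4.6 × 0.00012341 = 0.0005677 M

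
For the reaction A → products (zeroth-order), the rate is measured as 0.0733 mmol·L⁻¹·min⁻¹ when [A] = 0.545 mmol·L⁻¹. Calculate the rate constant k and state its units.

0.0733 mmol·L⁻¹·min⁻¹

Step 1: For a zeroth-order reaction, rate = k (independent of concentration).
Step 2: k = rate = 0.0733 mmol·L⁻¹·min⁻¹.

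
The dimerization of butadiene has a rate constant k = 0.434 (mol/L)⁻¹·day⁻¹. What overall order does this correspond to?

second order (2)

Step 1: The units of k for an nth-order reaction are (concentration)^(1-n)·(time)⁻¹.
Step 2: Here k has units (mol/L)⁻¹·day⁻¹, so the concentration exponent is -1.
Step 3: 1 - n = -1 ⇒ n = 2. The reaction is second order.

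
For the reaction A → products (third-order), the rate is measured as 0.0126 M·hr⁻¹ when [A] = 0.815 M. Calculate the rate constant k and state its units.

0.02328 M⁻²·hr⁻¹

Step 1: rate = k[A]^3, so k = rate / [A]^3.
Step 2: k = 0.0126 / (0.815)^3 = 0.0126 / 0.5413.
Step 3: k = 0.02328 M⁻²·hr⁻¹.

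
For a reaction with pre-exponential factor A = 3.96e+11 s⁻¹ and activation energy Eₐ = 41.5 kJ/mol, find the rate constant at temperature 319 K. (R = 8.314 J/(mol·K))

6.34e+04 s⁻¹

Step 1: Use the Arrhenius equation: k = A × exp(-Eₐ/RT)
Step 2: Convert Eₐ to J/mol: 41.5 kJ/mol = 41500 J/mol
Step 3: Calculate the exponent: -Eₐ/(RT) = -41500/(8.314 × 319) = -15.64759
Step 4: k = 3.96e+11 × exp(-15.64759)
Step 5: k = 3.96e+11 × 1.60080e-07 = 6.3392e+04 s⁻¹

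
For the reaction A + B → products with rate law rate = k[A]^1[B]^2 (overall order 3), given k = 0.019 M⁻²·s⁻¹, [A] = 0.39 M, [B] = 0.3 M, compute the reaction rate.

0.0006669 M/s

Step 1: The rate law is rate = k[A]^1[B]^2, overall order = 1+2 = 3
Step 2: Substitute values: rate = 0.019 × (0.39)^1 × (0.3)^2
Step 3: rate = 0.019 × 0.39 × 0.09 = 0.0006669 M/s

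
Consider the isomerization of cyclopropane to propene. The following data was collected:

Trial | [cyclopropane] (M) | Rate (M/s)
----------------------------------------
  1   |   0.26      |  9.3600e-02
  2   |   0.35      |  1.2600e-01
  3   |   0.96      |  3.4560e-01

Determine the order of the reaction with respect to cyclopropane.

first order (1)

Step 1: Compare trials to find order n where rate₂/rate₁ = ([cyclopropane]₂/[cyclopropane]₁)^n
Step 2: rate₂/rate₁ = 1.2600e-01/9.3600e-02 = 1.346
Step 3: [cyclopropane]₂/[cyclopropane]₁ = 0.35/0.26 = 1.346
Step 4: n = ln(1.346)/ln(1.346) = 1.00 ≈ 1
Step 5: The reaction is first order in cyclopropane.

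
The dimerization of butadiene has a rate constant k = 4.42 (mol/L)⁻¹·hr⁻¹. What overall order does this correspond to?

second order (2)

Step 1: The units of k for an nth-order reaction are (concentration)^(1-n)·(time)⁻¹.
Step 2: Here k has units (mol/L)⁻¹·hr⁻¹, so the concentration exponent is -1.
Step 3: 1 - n = -1 ⇒ n = 2. The reaction is second order.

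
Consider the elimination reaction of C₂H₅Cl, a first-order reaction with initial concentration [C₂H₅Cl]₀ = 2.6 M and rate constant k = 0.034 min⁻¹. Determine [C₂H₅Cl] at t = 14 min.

1.615 M

Step 1: For a first-order reaction: [C₂H₅Cl] = [C₂H₅Cl]₀ × e^(-kt)
Step 2: [C₂H₅Cl] = 2.6 × e^(-0.034 × 14)
Step 3: [C₂H₅Cl] = 2.6 × e^(-0.476)
Step 4: [C₂H₅Cl] = 2.6 × 0.621263 = 1.615 M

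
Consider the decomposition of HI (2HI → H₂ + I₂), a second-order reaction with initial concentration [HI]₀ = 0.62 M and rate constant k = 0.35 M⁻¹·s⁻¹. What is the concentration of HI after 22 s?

0.1074 M

Step 1: For a second-order reaction: 1/[HI] = 1/[HI]₀ + kt
Step 2: 1/[HI] = 1/0.62 + 0.35 × 22
Step 3: 1/[HI] = 1.613 + 7.7 = 9.313
Step 4: [HI] = 1/9.313 = 0.1074 M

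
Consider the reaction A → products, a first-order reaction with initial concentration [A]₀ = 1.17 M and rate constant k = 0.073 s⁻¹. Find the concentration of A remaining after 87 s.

0.002042 M

Step 1: For a first-order reaction: [A] = [A]₀ × e^(-kt)
Step 2: [A] = 1.17 × e^(-0.073 × 87)
Step 3: [A] = 1.17 × e^(-6.351)
Step 4: [A] = 1.17 × 0.001745 = 0.002042 M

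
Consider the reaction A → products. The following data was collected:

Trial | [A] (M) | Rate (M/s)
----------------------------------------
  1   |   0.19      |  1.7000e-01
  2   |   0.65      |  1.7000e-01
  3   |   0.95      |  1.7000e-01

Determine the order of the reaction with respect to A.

zeroth order (0)

Step 1: Compare trials - when concentration changes, rate stays constant.
Step 2: rate₂/rate₁ = 1.7000e-01/1.7000e-01 = 1
Step 3: [A]₂/[A]₁ = 0.65/0.19 = 3.421
Step 4: Since rate ratio ≈ (conc ratio)^0, the reaction is zeroth order.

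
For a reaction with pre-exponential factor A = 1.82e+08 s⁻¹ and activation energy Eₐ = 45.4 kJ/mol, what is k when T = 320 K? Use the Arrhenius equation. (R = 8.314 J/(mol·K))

7.06e+00 s⁻¹

Step 1: Use the Arrhenius equation: k = A × exp(-Eₐ/RT)
Step 2: Convert Eₐ to J/mol: 45.4 kJ/mol = 45400 J/mol
Step 3: Calculate the exponent: -Eₐ/(RT) = -45400/(8.314 × 320) = -17.06459
Step 4: k = 1.82e+08 × exp(-17.06459)
Step 5: k = 1.82e+08 × 3.88099e-08 = 7.0634e+00 s⁻¹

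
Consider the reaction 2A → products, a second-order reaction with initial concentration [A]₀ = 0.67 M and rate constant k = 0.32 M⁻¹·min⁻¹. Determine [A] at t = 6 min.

0.293 M

Step 1: For a second-order reaction: 1/[A] = 1/[A]₀ + kt
Step 2: 1/[A] = 1/0.67 + 0.32 × 6
Step 3: 1/[A] = 1.493 + 1.92 = 3.413
Step 4: [A] = 1/3.413 = 0.293 M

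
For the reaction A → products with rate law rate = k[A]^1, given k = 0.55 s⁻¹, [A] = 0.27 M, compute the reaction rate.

0.1485 M/s

Step 1: Identify the rate law: rate = k[A]^1
Step 2: Substitute values: rate = 0.55 × (0.27)^1
Step 3: Calculate: rate = 0.55 × 0.27 = 0.1485 M/s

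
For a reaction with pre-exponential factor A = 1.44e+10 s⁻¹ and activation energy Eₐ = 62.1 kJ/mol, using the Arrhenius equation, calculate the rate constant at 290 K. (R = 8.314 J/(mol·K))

9.39e-02 s⁻¹

Step 1: Use the Arrhenius equation: k = A × exp(-Eₐ/RT)
Step 2: Convert Eₐ to J/mol: 62.1 kJ/mol = 62100 J/mol
Step 3: Calculate the exponent: -Eₐ/(RT) = -62100/(8.314 × 290) = -25.75631
Step 4: k = 1.44e+10 × exp(-25.75631)
Step 5: k = 1.44e+10 × 6.51894e-12 = 9.3873e-02 s⁻¹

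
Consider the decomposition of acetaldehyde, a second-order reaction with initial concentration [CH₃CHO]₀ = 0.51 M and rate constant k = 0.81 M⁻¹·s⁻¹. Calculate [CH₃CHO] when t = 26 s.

0.04344 M

Step 1: For a second-order reaction: 1/[CH₃CHO] = 1/[CH₃CHO]₀ + kt
Step 2: 1/[CH₃CHO] = 1/0.51 + 0.81 × 26
Step 3: 1/[CH₃CHO] = 1.961 + 21.06 = 23.02
Step 4: [CH₃CHO] = 1/23.02 = 0.04344 M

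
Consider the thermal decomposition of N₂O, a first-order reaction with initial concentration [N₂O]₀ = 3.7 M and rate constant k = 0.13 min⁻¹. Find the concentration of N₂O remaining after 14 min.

0.5995 M

Step 1: For a first-order reaction: [N₂O] = [N₂O]₀ × e^(-kt)
Step 2: [N₂O] = 3.7 × e^(-0.13 × 14)
Step 3: [N₂O] = 3.7 × e^(-1.82)
Step 4: [N₂O] = 3.7 × 0.162026 = 0.5995 M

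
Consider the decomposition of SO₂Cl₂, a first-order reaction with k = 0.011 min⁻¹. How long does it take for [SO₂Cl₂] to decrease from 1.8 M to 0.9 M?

63.01 min

Step 1: For first-order: t = ln([SO₂Cl₂]₀/[SO₂Cl₂])/k
Step 2: t = ln(1.8/0.9)/0.011
Step 3: t = ln(2)/0.011
Step 4: t = 0.6931/0.011 = 63.01 min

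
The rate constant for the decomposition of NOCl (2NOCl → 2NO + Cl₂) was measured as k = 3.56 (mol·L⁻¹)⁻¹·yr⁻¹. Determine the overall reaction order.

second order (2)

Step 1: The units of k for an nth-order reaction are (concentration)^(1-n)·(time)⁻¹.
Step 2: Here k has units (mol·L⁻¹)⁻¹·yr⁻¹, so the concentration exponent is -1.
Step 3: 1 - n = -1 ⇒ n = 2. The reaction is second order.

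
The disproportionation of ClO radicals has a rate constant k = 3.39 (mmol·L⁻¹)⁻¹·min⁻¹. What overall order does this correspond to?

second order (2)

Step 1: The units of k for an nth-order reaction are (concentration)^(1-n)·(time)⁻¹.
Step 2: Here k has units (mmol·L⁻¹)⁻¹·min⁻¹, so the concentration exponent is -1.
Step 3: 1 - n = -1 ⇒ n = 2. The reaction is second order.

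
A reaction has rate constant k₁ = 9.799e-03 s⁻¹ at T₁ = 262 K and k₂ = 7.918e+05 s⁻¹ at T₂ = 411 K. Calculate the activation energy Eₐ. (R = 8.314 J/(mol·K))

109.4 kJ/mol

Step 1: Use the two-temperature Arrhenius form: ln(k₂/k₁) = -Eₐ/R × (1/T₂ - 1/T₁)
Step 2: ln(k₂/k₁) = ln(7.918e+05/9.799e-03) = ln(8.08042e+07) = 18.2075
Step 3: 1/T₂ - 1/T₁ = 1/411 - 1/262 = -1.383704e-03 K⁻¹
Step 4: Eₐ = -R × ln(k₂/k₁) / (1/T₂ - 1/T₁) = -8.314 × 18.2075 / -1.383704e-03
Step 5: Eₐ = 1.0940e+05 J/mol = 109.4 kJ/mol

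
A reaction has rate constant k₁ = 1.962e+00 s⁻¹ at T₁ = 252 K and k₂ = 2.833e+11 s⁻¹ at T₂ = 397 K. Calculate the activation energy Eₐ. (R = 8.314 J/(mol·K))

147.4 kJ/mol

Step 1: Use the two-temperature Arrhenius form: ln(k₂/k₁) = -Eₐ/R × (1/T₂ - 1/T₁)
Step 2: ln(k₂/k₁) = ln(2.833e+11/1.962e+00) = ln(1.44393e+11) = 25.6958
Step 3: 1/T₂ - 1/T₁ = 1/397 - 1/252 = -1.449362e-03 K⁻¹
Step 4: Eₐ = -R × ln(k₂/k₁) / (1/T₂ - 1/T₁) = -8.314 × 25.6958 / -1.449362e-03
Step 5: Eₐ = 1.4740e+05 J/mol = 147.4 kJ/mol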